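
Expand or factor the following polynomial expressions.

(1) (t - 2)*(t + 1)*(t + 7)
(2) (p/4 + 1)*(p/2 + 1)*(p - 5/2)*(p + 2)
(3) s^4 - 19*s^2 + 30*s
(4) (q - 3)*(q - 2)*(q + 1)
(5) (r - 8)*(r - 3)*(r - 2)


(1) = t^3 + 6*t^2 - 9*t - 14
(2) = p^4/8 + 11*p^3/16 - 17*p/4 - 5
(3) = s*(s - 3)*(s - 2)*(s + 5)
(4) = q^3 - 4*q^2 + q + 6
(5) = r^3 - 13*r^2 + 46*r - 48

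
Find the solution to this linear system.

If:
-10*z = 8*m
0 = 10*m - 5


Then:
m = 1/2
z = -2/5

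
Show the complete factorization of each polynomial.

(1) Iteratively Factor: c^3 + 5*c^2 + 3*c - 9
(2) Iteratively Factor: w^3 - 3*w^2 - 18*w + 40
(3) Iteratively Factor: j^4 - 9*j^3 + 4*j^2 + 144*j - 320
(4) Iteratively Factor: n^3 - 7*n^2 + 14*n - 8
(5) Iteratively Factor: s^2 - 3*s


(1) = (c + 3)*(c^2 + 2*c - 3) = (c + 3)^2*(c - 1)
(2) = (w + 4)*(w^2 - 7*w + 10) = (w - 2)*(w + 4)*(w - 5)
(3) = (j + 4)*(j^3 - 13*j^2 + 56*j - 80) = (j - 5)*(j + 4)*(j^2 - 8*j + 16) = (j - 5)*(j - 4)*(j + 4)*(j - 4)
(4) = (n - 1)*(n^2 - 6*n + 8) = (n - 2)*(n - 1)*(n - 4)
(5) = (s - 3)*(s)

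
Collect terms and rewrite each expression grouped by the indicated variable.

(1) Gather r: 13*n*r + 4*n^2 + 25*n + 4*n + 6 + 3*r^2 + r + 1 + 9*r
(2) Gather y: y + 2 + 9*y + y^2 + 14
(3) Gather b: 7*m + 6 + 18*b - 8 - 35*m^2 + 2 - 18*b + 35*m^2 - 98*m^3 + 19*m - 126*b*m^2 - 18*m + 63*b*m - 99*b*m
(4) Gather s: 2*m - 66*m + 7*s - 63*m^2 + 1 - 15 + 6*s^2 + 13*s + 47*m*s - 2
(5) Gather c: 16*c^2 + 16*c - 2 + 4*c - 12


(1) = 4*n^2 + 29*n + 3*r^2 + r*(13*n + 10) + 7
(2) = y^2 + 10*y + 16
(3) = b*(-126*m^2 - 36*m) - 98*m^3 + 8*m
(4) = -63*m^2 - 64*m + 6*s^2 + s*(47*m + 20) - 16
(5) = 16*c^2 + 20*c - 14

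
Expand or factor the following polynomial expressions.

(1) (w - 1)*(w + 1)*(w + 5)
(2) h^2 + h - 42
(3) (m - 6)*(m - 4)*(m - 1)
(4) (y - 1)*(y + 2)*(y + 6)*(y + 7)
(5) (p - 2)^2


(1) = w^3 + 5*w^2 - w - 5
(2) = (h - 6)*(h + 7)
(3) = m^3 - 11*m^2 + 34*m - 24
(4) = y^4 + 14*y^3 + 53*y^2 + 16*y - 84
(5) = p^2 - 4*p + 4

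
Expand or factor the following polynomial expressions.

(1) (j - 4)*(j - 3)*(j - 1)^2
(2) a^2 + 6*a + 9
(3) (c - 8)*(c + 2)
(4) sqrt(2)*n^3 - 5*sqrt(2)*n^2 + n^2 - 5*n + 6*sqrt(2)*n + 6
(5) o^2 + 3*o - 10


(1) = j^4 - 9*j^3 + 27*j^2 - 31*j + 12
(2) = (a + 3)^2
(3) = c^2 - 6*c - 16
(4) = (n - 3)*(n - 2)*(sqrt(2)*n + 1)
(5) = (o - 2)*(o + 5)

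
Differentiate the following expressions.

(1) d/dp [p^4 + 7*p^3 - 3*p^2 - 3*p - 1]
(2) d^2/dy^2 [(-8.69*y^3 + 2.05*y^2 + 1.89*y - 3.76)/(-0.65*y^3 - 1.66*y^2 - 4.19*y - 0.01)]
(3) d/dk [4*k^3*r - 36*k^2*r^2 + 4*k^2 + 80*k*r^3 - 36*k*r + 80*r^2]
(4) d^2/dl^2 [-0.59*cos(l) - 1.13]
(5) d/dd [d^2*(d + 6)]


(1) = 4*p^3 + 21*p^2 - 6*p - 3
(2) = (-20.48527*y^6 - 146.79444*y^5 + 39.64857*y^4 + 398.331502*y^3 + 126.144762*y^2 + 156.960642*y + 132.055012)/(0.274625*y^9 + 2.10405*y^8 + 10.684245*y^7 + 31.713031*y^6 + 68.937027*y^5 + 87.675456*y^4 + 73.977578*y^3 + 0.527181*y^2 + 0.001257*y + 1.0e-6)
(3) = 12*k^2*r - 72*k*r^2 + 8*k + 80*r^3 - 36*r
(4) = 0.59*cos(l)
(5) = 3*d*(d + 4)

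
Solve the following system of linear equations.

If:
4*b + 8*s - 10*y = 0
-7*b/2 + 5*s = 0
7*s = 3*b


Then:
b = 0
s = 0
y = 0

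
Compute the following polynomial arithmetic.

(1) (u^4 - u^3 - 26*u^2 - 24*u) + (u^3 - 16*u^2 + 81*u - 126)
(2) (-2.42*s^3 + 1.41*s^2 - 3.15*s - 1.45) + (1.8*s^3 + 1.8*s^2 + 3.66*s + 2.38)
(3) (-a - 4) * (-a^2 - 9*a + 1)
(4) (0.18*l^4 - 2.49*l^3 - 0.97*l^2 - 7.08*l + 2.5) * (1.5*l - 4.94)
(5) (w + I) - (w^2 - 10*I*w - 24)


(1) = u^4 - 42*u^2 + 57*u - 126
(2) = -0.62*s^3 + 3.21*s^2 + 0.51*s + 0.93
(3) = a^3 + 13*a^2 + 35*a - 4
(4) = 0.27*l^5 - 4.6242*l^4 + 10.8456*l^3 - 5.8282*l^2 + 38.7252*l - 12.35
(5) = -w^2 + w + 10*I*w + 24 + I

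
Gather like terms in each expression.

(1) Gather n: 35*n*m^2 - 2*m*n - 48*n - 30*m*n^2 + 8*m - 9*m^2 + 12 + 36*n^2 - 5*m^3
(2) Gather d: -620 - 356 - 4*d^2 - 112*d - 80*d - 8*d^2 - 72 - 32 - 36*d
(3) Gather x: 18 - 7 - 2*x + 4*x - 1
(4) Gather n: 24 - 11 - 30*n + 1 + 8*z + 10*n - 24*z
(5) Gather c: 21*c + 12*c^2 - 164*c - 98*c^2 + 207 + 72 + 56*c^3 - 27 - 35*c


(1) = -5*m^3 - 9*m^2 + 8*m + n^2*(36 - 30*m) + n*(35*m^2 - 2*m - 48) + 12
(2) = -12*d^2 - 228*d - 1080
(3) = 2*x + 10
(4) = -20*n - 16*z + 14
(5) = 56*c^3 - 86*c^2 - 178*c + 252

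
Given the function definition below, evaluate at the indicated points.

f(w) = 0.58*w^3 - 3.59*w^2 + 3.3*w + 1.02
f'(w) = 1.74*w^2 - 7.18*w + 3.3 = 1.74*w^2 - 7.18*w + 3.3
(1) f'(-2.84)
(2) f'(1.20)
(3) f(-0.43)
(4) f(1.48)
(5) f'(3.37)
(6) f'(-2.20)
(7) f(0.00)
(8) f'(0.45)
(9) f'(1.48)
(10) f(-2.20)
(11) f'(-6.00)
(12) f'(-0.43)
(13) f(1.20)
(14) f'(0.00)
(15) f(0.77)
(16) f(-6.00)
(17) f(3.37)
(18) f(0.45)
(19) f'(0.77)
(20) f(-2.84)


(1) = 37.73
(2) = -2.81
(3) = -1.11
(4) = -0.08
(5) = -1.14
(6) = 27.52
(7) = 1.02
(8) = 0.42
(9) = -3.52
(10) = -29.79
(11) = 109.02
(12) = 6.71
(13) = 0.81
(14) = 3.30
(15) = 1.70
(16) = -273.30
(17) = -6.43
(18) = 1.83
(19) = -1.20
(20) = -50.59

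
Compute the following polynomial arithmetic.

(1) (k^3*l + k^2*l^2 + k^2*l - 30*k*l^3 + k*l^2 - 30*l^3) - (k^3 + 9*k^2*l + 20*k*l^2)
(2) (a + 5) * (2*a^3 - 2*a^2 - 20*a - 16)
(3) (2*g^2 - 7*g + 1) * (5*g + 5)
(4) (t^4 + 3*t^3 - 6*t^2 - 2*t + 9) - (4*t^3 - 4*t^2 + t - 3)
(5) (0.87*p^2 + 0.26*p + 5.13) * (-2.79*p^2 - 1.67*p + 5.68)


(1) = k^3*l - k^3 + k^2*l^2 - 8*k^2*l - 30*k*l^3 - 19*k*l^2 - 30*l^3
(2) = 2*a^4 + 8*a^3 - 30*a^2 - 116*a - 80
(3) = 10*g^3 - 25*g^2 - 30*g + 5
(4) = t^4 - t^3 - 2*t^2 - 3*t + 12
(5) = -2.4273*p^4 - 2.1783*p^3 - 9.8053*p^2 - 7.0903*p + 29.1384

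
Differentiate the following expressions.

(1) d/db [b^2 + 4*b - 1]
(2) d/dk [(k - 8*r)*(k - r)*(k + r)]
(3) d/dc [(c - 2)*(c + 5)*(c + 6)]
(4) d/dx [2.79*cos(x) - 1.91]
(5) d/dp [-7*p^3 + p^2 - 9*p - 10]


(1) = 2*b + 4
(2) = 3*k^2 - 16*k*r - r^2
(3) = 3*c^2 + 18*c + 8
(4) = -2.79*sin(x)
(5) = -21*p^2 + 2*p - 9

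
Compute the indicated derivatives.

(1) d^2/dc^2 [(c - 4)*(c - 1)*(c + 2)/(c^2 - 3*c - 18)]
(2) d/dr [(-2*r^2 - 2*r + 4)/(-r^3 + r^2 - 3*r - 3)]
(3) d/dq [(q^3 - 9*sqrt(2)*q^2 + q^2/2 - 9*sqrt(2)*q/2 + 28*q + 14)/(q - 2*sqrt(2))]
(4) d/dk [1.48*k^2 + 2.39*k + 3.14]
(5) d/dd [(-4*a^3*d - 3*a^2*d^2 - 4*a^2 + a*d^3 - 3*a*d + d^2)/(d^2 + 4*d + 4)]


(1) = 24*(c^3 + 2*c^2 + 48*c - 36)/(c^6 - 9*c^5 - 27*c^4 + 297*c^3 + 486*c^2 - 2916*c - 5832)
(2) = 2*(-r^4 - 2*r^3 + 10*r^2 + 2*r + 9)/(r^6 - 2*r^5 + 7*r^4 + 3*r^2 + 18*r + 9)
(3) = (4*q^3 - 30*sqrt(2)*q^2 + q^2 - 4*sqrt(2)*q + 144*q - 112*sqrt(2) + 8)/(2*(q^2 - 4*sqrt(2)*q + 8))
(4) = 2.96*k + 2.39
(5) = (4*a^3*d - 8*a^3 - 12*a^2*d + 8*a^2 + a*d^3 + 6*a*d^2 + 3*a*d - 6*a + 4*d)/(d^3 + 6*d^2 + 12*d + 8)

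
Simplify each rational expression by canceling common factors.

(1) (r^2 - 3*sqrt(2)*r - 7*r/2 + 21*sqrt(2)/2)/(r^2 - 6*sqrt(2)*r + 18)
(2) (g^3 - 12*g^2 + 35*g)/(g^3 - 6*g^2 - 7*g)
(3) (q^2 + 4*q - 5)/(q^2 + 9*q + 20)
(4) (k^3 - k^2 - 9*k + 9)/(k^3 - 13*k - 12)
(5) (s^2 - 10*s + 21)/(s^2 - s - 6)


(1) = (2*r - 7)/(2*r - 6*sqrt(2))
(2) = (g - 5)/(g + 1)
(3) = (q - 1)/(q + 4)
(4) = (k^2 - 4*k + 3)/(k^2 - 3*k - 4)
(5) = (s - 7)/(s + 2)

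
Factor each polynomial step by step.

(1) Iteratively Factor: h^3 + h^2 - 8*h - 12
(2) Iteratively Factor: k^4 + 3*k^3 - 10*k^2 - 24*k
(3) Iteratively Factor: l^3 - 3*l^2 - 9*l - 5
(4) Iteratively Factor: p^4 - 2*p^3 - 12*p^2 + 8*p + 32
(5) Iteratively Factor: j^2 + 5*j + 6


(1) = (h + 2)*(h^2 - h - 6) = (h - 3)*(h + 2)*(h + 2)
(2) = (k + 2)*(k^3 + k^2 - 12*k) = (k - 3)*(k + 2)*(k^2 + 4*k) = (k - 3)*(k + 2)*(k + 4)*(k)
(3) = (l + 1)*(l^2 - 4*l - 5) = (l - 5)*(l + 1)*(l + 1)
(4) = (p + 2)*(p^3 - 4*p^2 - 4*p + 16) = (p - 2)*(p + 2)*(p^2 - 2*p - 8) = (p - 2)*(p + 2)^2*(p - 4)
(5) = (j + 3)*(j + 2)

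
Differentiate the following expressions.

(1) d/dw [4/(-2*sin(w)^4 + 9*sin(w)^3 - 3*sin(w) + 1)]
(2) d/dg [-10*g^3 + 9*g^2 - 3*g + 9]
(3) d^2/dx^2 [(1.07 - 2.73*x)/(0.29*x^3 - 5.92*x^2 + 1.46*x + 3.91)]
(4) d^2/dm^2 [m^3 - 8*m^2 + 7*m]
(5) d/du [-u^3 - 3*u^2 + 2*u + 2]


(1) = 4*(8*sin(w)^3 - 27*sin(w)^2 + 3)*cos(w)/(2*sin(w)^4 - 9*sin(w)^3 + 3*sin(w) - 1)^2
(2) = -30*g^2 + 18*g - 3
(3) = (-1.377558*x^5 + 29.201028*x^4 - 218.433196*x^3 + 264.86268*x^2 - 441.920118*x + 85.265588)/(0.024389*x^9 - 1.493616*x^8 + 30.858726*x^7 - 221.527363*x^6 + 115.081596*x^5 + 383.17002*x^4 - 186.356689*x^3 - 246.512988*x^2 + 66.961878*x + 59.776471)
(4) = 6*m - 16
(5) = -3*u^2 - 6*u + 2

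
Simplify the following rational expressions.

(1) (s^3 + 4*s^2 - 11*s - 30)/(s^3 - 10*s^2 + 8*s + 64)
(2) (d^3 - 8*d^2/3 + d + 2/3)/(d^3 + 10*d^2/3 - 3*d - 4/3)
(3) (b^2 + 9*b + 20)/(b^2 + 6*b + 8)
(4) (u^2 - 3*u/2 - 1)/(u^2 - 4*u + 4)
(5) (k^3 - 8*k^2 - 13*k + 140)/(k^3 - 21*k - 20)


(1) = (s^2 + 2*s - 15)/(s^2 - 12*s + 32)
(2) = (d - 2)/(d + 4)
(3) = (b + 5)/(b + 2)
(4) = (2*u + 1)/(2*u - 4)
(5) = (k - 7)/(k + 1)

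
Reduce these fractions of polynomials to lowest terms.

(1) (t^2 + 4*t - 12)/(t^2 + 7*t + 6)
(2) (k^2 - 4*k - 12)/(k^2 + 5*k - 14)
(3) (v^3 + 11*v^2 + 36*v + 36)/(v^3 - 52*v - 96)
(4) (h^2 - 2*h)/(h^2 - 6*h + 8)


(1) = (t - 2)/(t + 1)
(2) = (k^2 - 4*k - 12)/(k^2 + 5*k - 14)
(3) = (v + 3)/(v - 8)
(4) = h/(h - 4)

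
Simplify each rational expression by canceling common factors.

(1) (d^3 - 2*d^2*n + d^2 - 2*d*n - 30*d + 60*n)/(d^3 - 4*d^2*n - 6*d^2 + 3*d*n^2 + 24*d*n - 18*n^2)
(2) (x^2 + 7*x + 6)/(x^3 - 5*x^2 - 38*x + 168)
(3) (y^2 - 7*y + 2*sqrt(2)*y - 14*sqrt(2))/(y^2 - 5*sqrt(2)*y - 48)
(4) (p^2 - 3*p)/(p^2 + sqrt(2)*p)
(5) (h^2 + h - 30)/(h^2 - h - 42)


(1) = (d^3 - 2*d^2*n + d^2 - 2*d*n - 30*d + 60*n)/(d^3 - 4*d^2*n - 6*d^2 + 3*d*n^2 + 24*d*n - 18*n^2)
(2) = (x + 1)/(x^2 - 11*x + 28)
(3) = (y^2 + y*(-7 + 2*sqrt(2)) - 14*sqrt(2))/(y^2 - 5*sqrt(2)*y - 48)
(4) = (p - 3)/(p + sqrt(2))
(5) = (h - 5)/(h - 7)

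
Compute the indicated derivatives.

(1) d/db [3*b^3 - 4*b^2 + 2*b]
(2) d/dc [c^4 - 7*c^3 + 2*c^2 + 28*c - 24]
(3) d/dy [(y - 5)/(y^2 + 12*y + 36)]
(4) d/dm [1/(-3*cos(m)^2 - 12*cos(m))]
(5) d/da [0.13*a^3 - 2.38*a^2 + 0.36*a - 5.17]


(1) = 9*b^2 - 8*b + 2
(2) = 4*c^3 - 21*c^2 + 4*c + 28
(3) = (16 - y)/(y^3 + 18*y^2 + 108*y + 216)
(4) = -2*(cos(m) + 2)*sin(m)/(3*(cos(m) + 4)^2*cos(m)^2)
(5) = 0.39*a^2 - 4.76*a + 0.36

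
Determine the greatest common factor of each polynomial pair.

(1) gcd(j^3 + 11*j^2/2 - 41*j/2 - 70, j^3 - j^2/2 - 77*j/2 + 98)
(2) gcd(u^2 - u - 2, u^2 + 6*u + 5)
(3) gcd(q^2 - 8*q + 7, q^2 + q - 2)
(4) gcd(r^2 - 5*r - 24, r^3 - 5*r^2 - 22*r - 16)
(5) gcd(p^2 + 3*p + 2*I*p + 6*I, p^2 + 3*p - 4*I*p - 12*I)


(1) = j^2 + 3*j - 28
(2) = u + 1
(3) = q - 1
(4) = gcd((r - 8)*(r + 3), (r - 8)*(r + 1)*(r + 2)) = r - 8
(5) = p + 3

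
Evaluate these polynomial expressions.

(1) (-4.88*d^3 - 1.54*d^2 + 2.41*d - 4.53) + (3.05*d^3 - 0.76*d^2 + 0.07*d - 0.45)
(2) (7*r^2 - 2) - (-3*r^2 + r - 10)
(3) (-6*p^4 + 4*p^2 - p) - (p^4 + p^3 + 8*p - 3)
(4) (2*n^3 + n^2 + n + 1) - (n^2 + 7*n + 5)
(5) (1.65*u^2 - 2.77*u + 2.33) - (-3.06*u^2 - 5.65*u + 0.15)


(1) = -1.83*d^3 - 2.3*d^2 + 2.48*d - 4.98
(2) = 10*r^2 - r + 8
(3) = -7*p^4 - p^3 + 4*p^2 - 9*p + 3
(4) = 2*n^3 - 6*n - 4
(5) = 4.71*u^2 + 2.88*u + 2.18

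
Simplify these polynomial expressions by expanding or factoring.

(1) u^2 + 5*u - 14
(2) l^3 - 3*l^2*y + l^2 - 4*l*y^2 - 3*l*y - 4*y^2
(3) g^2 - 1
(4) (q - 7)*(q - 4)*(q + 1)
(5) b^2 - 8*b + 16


(1) = (u - 2)*(u + 7)
(2) = (l + 1)*(l - 4*y)*(l + y)
(3) = (g - 1)*(g + 1)
(4) = q^3 - 10*q^2 + 17*q + 28
(5) = (b - 4)^2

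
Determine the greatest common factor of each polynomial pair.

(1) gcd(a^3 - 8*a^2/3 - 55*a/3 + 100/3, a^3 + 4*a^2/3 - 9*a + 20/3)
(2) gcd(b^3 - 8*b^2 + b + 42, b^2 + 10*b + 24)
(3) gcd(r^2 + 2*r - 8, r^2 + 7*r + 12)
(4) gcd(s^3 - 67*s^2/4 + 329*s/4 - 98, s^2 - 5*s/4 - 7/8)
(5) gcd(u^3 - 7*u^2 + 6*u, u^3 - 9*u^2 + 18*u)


(1) = a^2 + 7*a/3 - 20/3
(2) = gcd((b - 7)*(b - 3)*(b + 2), (b + 4)*(b + 6)) = 1
(3) = gcd((r - 2)*(r + 4), (r + 3)*(r + 4)) = r + 4
(4) = gcd((s - 8)*(s - 7)*(s - 7/4), (s - 7/4)*(s + 1/2)) = s - 7/4
(5) = u^2 - 6*u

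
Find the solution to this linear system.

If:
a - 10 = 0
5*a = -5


Then:
No Solution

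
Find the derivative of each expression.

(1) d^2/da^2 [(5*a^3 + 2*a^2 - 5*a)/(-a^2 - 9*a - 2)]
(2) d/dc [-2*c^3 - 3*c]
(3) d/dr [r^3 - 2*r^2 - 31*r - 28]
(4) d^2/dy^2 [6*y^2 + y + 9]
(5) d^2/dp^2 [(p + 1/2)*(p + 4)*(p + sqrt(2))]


(1) = 4*(-186*a^3 - 129*a^2 - 45*a - 49)/(a^6 + 27*a^5 + 249*a^4 + 837*a^3 + 498*a^2 + 108*a + 8)
(2) = -6*c^2 - 3
(3) = 3*r^2 - 4*r - 31
(4) = 12
(5) = 6*p + 2*sqrt(2) + 9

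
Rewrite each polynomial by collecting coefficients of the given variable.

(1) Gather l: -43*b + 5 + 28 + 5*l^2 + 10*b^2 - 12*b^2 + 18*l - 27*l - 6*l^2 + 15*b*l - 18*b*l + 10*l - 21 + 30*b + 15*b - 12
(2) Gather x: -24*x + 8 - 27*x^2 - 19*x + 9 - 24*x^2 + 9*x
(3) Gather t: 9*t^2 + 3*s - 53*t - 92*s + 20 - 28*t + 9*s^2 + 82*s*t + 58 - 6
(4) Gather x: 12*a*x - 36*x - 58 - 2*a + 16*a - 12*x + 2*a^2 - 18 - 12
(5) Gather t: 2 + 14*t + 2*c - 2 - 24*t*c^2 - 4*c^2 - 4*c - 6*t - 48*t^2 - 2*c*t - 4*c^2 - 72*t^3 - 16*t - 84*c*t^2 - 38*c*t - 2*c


(1) = -2*b^2 + 2*b - l^2 + l*(1 - 3*b)
(2) = -51*x^2 - 34*x + 17
(3) = 9*s^2 - 89*s + 9*t^2 + t*(82*s - 81) + 72
(4) = 2*a^2 + 14*a + x*(12*a - 48) - 88
(5) = -8*c^2 - 4*c - 72*t^3 + t^2*(-84*c - 48) + t*(-24*c^2 - 40*c - 8)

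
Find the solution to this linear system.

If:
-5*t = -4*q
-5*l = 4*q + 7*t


Then:
l = -12*t/5
q = 5*t/4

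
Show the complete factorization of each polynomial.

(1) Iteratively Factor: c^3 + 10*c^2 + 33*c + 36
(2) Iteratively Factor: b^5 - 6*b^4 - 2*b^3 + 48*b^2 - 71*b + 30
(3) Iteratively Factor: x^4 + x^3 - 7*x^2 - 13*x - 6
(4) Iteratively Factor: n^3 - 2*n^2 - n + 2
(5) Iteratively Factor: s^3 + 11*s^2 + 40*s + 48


(1) = (c + 4)*(c^2 + 6*c + 9) = (c + 3)*(c + 4)*(c + 3)
(2) = (b - 5)*(b^4 - b^3 - 7*b^2 + 13*b - 6) = (b - 5)*(b - 2)*(b^3 + b^2 - 5*b + 3) = (b - 5)*(b - 2)*(b + 3)*(b^2 - 2*b + 1) = (b - 5)*(b - 2)*(b - 1)*(b + 3)*(b - 1)
(3) = (x - 3)*(x^3 + 4*x^2 + 5*x + 2) = (x - 3)*(x + 2)*(x^2 + 2*x + 1) = (x - 3)*(x + 1)*(x + 2)*(x + 1)
(4) = (n - 1)*(n^2 - n - 2) = (n - 2)*(n - 1)*(n + 1)
(5) = (s + 3)*(s^2 + 8*s + 16) = (s + 3)*(s + 4)*(s + 4)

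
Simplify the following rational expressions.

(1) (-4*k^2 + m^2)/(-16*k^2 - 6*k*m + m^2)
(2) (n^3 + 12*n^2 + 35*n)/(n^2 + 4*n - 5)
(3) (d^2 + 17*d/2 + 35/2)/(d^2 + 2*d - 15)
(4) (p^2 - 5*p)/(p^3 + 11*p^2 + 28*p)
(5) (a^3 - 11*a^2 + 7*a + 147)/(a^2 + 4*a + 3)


(1) = (2*k - m)/(8*k - m)
(2) = (n^2 + 7*n)/(n - 1)
(3) = (2*d + 7)/(2*d - 6)
(4) = (p - 5)/(p^2 + 11*p + 28)
(5) = (a^2 - 14*a + 49)/(a + 1)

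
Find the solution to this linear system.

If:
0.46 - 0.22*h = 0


Then:
h = 2.09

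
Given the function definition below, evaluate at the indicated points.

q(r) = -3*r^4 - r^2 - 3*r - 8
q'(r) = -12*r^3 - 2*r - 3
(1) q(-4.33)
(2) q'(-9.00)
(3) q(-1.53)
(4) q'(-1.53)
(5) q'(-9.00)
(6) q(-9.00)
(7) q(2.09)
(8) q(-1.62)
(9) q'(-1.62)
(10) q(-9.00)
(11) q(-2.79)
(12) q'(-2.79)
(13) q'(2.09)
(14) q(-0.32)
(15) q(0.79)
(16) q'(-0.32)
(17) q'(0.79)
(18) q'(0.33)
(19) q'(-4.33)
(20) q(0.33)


(1) = -1068.32
(2) = 8763.00
(3) = -22.19
(4) = 43.04
(5) = 8763.00
(6) = -19745.00
(7) = -75.88
(8) = -26.43
(9) = 51.26
(10) = -19745.00
(11) = -189.19
(12) = 263.19
(13) = -116.73
(14) = -7.17
(15) = -12.16
(16) = -1.97
(17) = -10.50
(18) = -4.09
(19) = 979.85
(20) = -9.13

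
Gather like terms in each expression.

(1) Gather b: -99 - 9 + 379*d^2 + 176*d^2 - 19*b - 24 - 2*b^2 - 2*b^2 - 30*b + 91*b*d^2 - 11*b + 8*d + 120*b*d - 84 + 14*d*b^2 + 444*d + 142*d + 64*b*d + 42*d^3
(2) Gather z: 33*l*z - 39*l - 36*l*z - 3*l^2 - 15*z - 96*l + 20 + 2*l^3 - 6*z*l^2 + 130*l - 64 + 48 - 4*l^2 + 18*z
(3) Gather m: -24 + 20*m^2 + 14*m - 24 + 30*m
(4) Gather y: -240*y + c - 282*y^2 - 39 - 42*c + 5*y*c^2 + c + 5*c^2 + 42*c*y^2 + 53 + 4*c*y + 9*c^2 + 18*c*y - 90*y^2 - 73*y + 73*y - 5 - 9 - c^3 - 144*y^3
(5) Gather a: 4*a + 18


(1) = b^2*(14*d - 4) + b*(91*d^2 + 184*d - 60) + 42*d^3 + 555*d^2 + 594*d - 216
(2) = 2*l^3 - 7*l^2 - 5*l + z*(-6*l^2 - 3*l + 3) + 4
(3) = 20*m^2 + 44*m - 48
(4) = -c^3 + 14*c^2 - 40*c - 144*y^3 + y^2*(42*c - 372) + y*(5*c^2 + 22*c - 240)
(5) = 4*a + 18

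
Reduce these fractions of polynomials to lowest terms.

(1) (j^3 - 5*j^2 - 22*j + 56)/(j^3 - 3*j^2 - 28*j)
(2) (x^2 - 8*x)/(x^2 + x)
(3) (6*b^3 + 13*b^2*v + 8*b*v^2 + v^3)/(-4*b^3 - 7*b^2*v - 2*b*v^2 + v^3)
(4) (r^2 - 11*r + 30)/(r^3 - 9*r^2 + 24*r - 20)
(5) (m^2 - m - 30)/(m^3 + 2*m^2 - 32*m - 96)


(1) = (j - 2)/j
(2) = (x - 8)/(x + 1)
(3) = (6*b + v)/(-4*b + v)
(4) = (r - 6)/(r^2 - 4*r + 4)
(5) = (m + 5)/(m^2 + 8*m + 16)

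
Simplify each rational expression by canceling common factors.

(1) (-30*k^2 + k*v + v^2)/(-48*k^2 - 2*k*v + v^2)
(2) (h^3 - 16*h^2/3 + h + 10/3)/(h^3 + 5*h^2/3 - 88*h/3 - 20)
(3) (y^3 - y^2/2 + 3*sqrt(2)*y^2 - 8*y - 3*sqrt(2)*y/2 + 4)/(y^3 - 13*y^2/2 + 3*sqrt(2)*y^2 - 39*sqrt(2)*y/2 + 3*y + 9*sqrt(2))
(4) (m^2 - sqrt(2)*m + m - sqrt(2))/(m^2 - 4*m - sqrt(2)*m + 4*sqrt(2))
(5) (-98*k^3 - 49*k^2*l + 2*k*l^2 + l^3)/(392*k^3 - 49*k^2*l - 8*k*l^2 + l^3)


(1) = (-5*k + v)/(-8*k + v)
(2) = (h - 1)/(h + 6)
(3) = (4*y^2 + 12*sqrt(2)*y - 32)/(4*y^2 + y*(-24 + 12*sqrt(2)) - 72*sqrt(2))
(4) = (m + 1)/(m - 4)
(5) = (-2*k - l)/(8*k - l)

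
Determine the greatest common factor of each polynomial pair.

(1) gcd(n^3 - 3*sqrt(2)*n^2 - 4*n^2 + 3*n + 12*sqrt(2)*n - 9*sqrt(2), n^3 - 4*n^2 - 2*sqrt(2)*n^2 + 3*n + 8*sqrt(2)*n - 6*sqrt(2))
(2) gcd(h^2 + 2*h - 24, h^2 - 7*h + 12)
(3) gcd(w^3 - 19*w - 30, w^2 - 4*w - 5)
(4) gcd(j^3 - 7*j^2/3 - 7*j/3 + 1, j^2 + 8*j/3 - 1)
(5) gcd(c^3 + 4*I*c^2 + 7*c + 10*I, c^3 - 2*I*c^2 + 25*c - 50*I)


(1) = gcd((n - 3)*(n - 1)*(n - 3*sqrt(2)), (n - 3)*(n - 1)*(n - 2*sqrt(2))) = n^2 - 4*n + 3
(2) = h - 4
(3) = gcd((w - 5)*(w + 2)*(w + 3), (w - 5)*(w + 1)) = w - 5
(4) = gcd((j - 3)*(j - 1/3)*(j + 1), (j - 1/3)*(j + 3)) = j - 1/3
(5) = gcd((c - 2*I)*(c + I)*(c + 5*I), (c - 5*I)*(c - 2*I)*(c + 5*I)) = c^2 + 3*I*c + 10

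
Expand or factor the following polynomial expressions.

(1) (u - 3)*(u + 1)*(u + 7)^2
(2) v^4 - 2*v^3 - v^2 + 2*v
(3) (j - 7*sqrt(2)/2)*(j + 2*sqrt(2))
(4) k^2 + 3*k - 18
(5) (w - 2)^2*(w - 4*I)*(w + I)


(1) = u^4 + 12*u^3 + 18*u^2 - 140*u - 147
(2) = v*(v - 2)*(v - 1)*(v + 1)
(3) = j^2 - 3*sqrt(2)*j/2 - 14
(4) = (k - 3)*(k + 6)
(5) = w^4 - 4*w^3 - 3*I*w^3 + 8*w^2 + 12*I*w^2 - 16*w - 12*I*w + 16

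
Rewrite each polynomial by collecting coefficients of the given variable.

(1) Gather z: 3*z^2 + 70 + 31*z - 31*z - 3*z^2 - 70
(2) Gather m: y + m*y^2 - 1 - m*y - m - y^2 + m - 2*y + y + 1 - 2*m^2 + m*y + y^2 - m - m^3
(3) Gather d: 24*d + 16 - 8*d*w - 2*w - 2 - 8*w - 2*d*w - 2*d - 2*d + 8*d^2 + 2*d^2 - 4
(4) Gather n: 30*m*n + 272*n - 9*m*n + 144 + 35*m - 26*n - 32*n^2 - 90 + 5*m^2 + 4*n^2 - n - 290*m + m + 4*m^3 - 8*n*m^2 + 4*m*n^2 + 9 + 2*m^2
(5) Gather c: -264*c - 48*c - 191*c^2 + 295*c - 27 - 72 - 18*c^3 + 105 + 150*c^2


(1) = 0
(2) = -m^3 - 2*m^2 + m*(y^2 - 1)
(3) = 10*d^2 + d*(20 - 10*w) - 10*w + 10
(4) = 4*m^3 + 7*m^2 - 254*m + n^2*(4*m - 28) + n*(-8*m^2 + 21*m + 245) + 63
(5) = -18*c^3 - 41*c^2 - 17*c + 6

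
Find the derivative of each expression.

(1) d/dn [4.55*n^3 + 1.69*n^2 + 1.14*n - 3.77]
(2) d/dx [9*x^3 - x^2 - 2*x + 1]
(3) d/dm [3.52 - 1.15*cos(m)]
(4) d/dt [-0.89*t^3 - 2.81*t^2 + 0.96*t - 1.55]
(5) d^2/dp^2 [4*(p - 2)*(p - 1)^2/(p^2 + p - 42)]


(1) = 13.65*n^2 + 3.38*n + 1.14
(2) = 27*x^2 - 2*x - 2
(3) = 1.15*sin(m)
(4) = -2.67*t^2 - 5.62*t + 0.96
(5) = 32*(13*p^3 - 159*p^2 + 1479*p - 1733)/(p^6 + 3*p^5 - 123*p^4 - 251*p^3 + 5166*p^2 + 5292*p - 74088)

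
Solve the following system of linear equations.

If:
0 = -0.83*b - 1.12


Then:
b = -1.35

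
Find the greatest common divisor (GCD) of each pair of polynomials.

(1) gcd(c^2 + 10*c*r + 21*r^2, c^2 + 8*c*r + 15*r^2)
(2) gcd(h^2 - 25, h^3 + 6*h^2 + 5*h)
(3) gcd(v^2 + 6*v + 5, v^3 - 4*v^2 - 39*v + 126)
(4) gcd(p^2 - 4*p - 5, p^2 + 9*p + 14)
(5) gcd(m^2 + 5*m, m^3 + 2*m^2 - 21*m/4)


(1) = gcd((c + 3*r)*(c + 7*r), (c + 3*r)*(c + 5*r)) = c + 3*r
(2) = gcd((h - 5)*(h + 5), h*(h + 1)*(h + 5)) = h + 5
(3) = gcd((v + 1)*(v + 5), (v - 7)*(v - 3)*(v + 6)) = 1
(4) = 1
(5) = m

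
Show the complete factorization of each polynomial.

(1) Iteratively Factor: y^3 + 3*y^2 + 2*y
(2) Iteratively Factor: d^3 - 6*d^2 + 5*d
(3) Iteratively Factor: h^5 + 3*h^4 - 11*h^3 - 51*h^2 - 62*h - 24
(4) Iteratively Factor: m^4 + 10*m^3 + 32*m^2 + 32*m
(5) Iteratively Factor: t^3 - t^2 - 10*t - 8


(1) = (y)*(y^2 + 3*y + 2) = y*(y + 1)*(y + 2)
(2) = (d)*(d^2 - 6*d + 5) = d*(d - 1)*(d - 5)
(3) = (h + 1)*(h^4 + 2*h^3 - 13*h^2 - 38*h - 24) = (h + 1)*(h + 2)*(h^3 - 13*h - 12) = (h + 1)^2*(h + 2)*(h^2 - h - 12) = (h - 4)*(h + 1)^2*(h + 2)*(h + 3)
(4) = (m)*(m^3 + 10*m^2 + 32*m + 32) = m*(m + 2)*(m^2 + 8*m + 16) = m*(m + 2)*(m + 4)*(m + 4)
(5) = (t + 1)*(t^2 - 2*t - 8) = (t + 1)*(t + 2)*(t - 4)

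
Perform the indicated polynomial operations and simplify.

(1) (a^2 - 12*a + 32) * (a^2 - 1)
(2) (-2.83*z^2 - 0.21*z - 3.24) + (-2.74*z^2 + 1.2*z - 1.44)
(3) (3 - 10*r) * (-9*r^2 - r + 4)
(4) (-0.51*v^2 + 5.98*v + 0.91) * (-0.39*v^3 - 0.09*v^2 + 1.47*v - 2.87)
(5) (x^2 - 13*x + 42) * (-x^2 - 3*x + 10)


(1) = a^4 - 12*a^3 + 31*a^2 + 12*a - 32
(2) = -5.57*z^2 + 0.99*z - 4.68
(3) = 90*r^3 - 17*r^2 - 43*r + 12
(4) = 0.1989*v^5 - 2.2863*v^4 - 1.6428*v^3 + 10.1724*v^2 - 15.8249*v - 2.6117
(5) = -x^4 + 10*x^3 + 7*x^2 - 256*x + 420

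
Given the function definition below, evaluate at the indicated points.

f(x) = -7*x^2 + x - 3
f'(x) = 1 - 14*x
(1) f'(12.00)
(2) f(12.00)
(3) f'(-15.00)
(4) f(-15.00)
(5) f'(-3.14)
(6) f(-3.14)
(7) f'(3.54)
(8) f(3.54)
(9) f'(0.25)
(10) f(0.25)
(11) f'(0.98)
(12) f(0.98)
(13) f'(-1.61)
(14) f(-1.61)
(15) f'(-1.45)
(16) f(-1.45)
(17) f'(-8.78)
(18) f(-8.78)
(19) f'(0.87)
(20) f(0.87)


(1) = -167.00
(2) = -999.00
(3) = 211.00
(4) = -1593.00
(5) = 44.96
(6) = -75.16
(7) = -48.56
(8) = -87.18
(9) = -2.50
(10) = -3.19
(11) = -12.72
(12) = -8.74
(13) = 23.54
(14) = -22.75
(15) = 21.30
(16) = -19.17
(17) = 123.92
(18) = -551.40
(19) = -11.18
(20) = -7.43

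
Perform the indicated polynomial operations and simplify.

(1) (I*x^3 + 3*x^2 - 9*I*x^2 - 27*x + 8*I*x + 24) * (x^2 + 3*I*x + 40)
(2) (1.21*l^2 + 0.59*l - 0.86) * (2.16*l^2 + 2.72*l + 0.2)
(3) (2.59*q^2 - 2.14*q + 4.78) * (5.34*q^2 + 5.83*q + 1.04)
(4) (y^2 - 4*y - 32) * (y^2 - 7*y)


(1) = I*x^5 - 9*I*x^4 + 57*I*x^3 + 120*x^2 - 441*I*x^2 - 1080*x + 392*I*x + 960
(2) = 2.6136*l^4 + 4.5656*l^3 - 0.0108*l^2 - 2.2212*l - 0.172
(3) = 13.8306*q^4 + 3.6721*q^3 + 15.7426*q^2 + 25.6418*q + 4.9712
(4) = y^4 - 11*y^3 - 4*y^2 + 224*y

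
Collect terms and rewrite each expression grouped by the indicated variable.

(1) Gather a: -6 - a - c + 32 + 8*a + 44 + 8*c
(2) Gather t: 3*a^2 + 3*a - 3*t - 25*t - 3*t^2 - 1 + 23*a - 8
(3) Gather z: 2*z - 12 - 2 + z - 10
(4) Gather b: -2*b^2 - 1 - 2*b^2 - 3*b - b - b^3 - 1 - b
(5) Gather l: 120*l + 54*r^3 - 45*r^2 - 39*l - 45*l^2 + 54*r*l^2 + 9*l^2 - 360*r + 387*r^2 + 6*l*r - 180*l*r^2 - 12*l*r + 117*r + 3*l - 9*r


(1) = 7*a + 7*c + 70
(2) = 3*a^2 + 26*a - 3*t^2 - 28*t - 9
(3) = 3*z - 24
(4) = -b^3 - 4*b^2 - 5*b - 2
(5) = l^2*(54*r - 36) + l*(-180*r^2 - 6*r + 84) + 54*r^3 + 342*r^2 - 252*r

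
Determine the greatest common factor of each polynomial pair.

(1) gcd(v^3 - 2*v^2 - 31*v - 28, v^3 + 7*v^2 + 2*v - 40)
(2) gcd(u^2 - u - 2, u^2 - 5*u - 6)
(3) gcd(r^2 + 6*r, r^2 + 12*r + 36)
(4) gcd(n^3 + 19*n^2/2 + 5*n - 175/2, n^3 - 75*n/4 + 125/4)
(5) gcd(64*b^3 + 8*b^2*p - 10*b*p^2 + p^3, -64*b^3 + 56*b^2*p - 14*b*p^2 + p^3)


(1) = gcd((v - 7)*(v + 1)*(v + 4), (v - 2)*(v + 4)*(v + 5)) = v + 4
(2) = gcd((u - 2)*(u + 1), (u - 6)*(u + 1)) = u + 1
(3) = gcd(r*(r + 6), (r + 6)^2) = r + 6
(4) = gcd((n - 5/2)*(n + 5)*(n + 7), (n - 5/2)^2*(n + 5)) = n^2 + 5*n/2 - 25/2
(5) = gcd((-8*b + p)*(-4*b + p)*(2*b + p), (-8*b + p)*(-4*b + p)*(-2*b + p)) = 32*b^2 - 12*b*p + p^2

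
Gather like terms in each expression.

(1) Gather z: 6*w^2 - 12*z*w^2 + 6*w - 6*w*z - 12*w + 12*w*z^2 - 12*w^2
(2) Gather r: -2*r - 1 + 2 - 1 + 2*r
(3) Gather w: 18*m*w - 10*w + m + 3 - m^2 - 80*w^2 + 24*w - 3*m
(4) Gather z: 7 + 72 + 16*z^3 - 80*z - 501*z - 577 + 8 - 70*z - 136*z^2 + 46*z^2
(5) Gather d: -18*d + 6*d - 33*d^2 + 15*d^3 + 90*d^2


(1) = -6*w^2 + 12*w*z^2 - 6*w + z*(-12*w^2 - 6*w)
(2) = 0
(3) = -m^2 - 2*m - 80*w^2 + w*(18*m + 14) + 3
(4) = 16*z^3 - 90*z^2 - 651*z - 490
(5) = 15*d^3 + 57*d^2 - 12*d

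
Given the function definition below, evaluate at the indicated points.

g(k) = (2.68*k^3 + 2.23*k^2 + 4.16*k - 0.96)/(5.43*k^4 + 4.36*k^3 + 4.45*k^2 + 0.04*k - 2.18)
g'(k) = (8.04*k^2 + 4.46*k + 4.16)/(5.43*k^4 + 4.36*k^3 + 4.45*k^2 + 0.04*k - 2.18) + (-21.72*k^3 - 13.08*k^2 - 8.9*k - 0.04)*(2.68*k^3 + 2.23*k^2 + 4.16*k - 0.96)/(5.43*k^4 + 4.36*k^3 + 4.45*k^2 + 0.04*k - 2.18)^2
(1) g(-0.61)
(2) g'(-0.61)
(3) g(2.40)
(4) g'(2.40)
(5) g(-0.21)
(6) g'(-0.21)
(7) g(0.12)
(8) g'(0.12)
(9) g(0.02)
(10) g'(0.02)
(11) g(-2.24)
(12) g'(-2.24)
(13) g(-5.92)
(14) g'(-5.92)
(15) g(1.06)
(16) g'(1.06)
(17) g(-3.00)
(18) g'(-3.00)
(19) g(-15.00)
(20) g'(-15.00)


(1) = 4.17
(2) = -34.52
(3) = 0.22
(4) = -0.10
(5) = 0.87
(6) = -2.40
(7) = 0.20
(8) = -2.16
(9) = 0.40
(10) = -1.91
(11) = -0.27
(12) = -0.18
(13) = -0.09
(14) = -0.02
(15) = 0.61
(16) = -0.86
(17) = -0.18
(18) = -0.08
(19) = -0.03
(20) = -0.00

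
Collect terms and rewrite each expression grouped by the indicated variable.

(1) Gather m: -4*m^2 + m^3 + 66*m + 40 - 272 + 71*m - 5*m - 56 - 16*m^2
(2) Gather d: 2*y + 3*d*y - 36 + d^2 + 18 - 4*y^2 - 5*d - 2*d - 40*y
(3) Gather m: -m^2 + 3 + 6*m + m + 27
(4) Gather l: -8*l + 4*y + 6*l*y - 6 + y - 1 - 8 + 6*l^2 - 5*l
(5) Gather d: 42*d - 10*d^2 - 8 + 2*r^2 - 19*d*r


(1) = m^3 - 20*m^2 + 132*m - 288
(2) = d^2 + d*(3*y - 7) - 4*y^2 - 38*y - 18
(3) = -m^2 + 7*m + 30
(4) = 6*l^2 + l*(6*y - 13) + 5*y - 15
(5) = -10*d^2 + d*(42 - 19*r) + 2*r^2 - 8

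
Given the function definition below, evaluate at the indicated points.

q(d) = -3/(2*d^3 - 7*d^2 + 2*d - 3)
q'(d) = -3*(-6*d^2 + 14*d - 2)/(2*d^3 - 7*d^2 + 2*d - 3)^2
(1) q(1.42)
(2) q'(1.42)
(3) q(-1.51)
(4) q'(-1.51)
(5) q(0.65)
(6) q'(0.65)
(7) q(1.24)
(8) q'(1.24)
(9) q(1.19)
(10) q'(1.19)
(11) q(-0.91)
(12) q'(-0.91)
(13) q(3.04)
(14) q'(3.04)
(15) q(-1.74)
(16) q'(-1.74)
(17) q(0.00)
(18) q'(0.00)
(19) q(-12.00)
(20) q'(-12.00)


(1) = 0.35
(2) = -0.24
(3) = 0.10
(4) = 0.13
(5) = 0.73
(6) = -0.81
(7) = 0.40
(8) = -0.33
(9) = 0.42
(10) = -0.36
(11) = 0.25
(12) = 0.40
(13) = 0.55
(14) = 1.52
(15) = 0.08
(16) = 0.09
(17) = 1.00
(18) = 0.67
(19) = 0.00
(20) = 0.00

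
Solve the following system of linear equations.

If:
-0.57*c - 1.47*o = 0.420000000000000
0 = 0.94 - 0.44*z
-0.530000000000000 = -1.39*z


Then:
No Solution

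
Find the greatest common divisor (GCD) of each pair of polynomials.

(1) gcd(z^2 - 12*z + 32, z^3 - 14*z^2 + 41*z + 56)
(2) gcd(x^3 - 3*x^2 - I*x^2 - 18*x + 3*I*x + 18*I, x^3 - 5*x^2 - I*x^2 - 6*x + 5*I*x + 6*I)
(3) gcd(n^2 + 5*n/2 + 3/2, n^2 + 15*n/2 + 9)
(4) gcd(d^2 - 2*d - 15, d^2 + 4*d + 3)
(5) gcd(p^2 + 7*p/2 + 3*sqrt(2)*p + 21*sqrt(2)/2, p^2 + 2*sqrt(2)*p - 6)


(1) = z - 8
(2) = gcd((x - 6)*(x + 3)*(x - I), (x - 6)*(x + 1)*(x - I)) = x^2 + x*(-6 - I) + 6*I
(3) = gcd((n + 1)*(n + 3/2), (n + 3/2)*(n + 6)) = n + 3/2
(4) = d + 3
(5) = gcd((p + 7/2)*(p + 3*sqrt(2)), (p - sqrt(2))*(p + 3*sqrt(2))) = p + 3*sqrt(2)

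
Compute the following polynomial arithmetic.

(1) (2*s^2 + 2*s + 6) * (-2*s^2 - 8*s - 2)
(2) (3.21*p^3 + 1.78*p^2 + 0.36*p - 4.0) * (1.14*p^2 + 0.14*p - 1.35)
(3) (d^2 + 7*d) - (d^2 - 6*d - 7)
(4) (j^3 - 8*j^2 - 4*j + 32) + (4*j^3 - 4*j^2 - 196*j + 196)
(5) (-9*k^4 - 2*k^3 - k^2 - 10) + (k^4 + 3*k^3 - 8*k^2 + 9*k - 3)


(1) = -4*s^4 - 20*s^3 - 32*s^2 - 52*s - 12
(2) = 3.6594*p^5 + 2.4786*p^4 - 3.6739*p^3 - 6.9126*p^2 - 1.046*p + 5.4
(3) = 13*d + 7
(4) = 5*j^3 - 12*j^2 - 200*j + 228
(5) = -8*k^4 + k^3 - 9*k^2 + 9*k - 13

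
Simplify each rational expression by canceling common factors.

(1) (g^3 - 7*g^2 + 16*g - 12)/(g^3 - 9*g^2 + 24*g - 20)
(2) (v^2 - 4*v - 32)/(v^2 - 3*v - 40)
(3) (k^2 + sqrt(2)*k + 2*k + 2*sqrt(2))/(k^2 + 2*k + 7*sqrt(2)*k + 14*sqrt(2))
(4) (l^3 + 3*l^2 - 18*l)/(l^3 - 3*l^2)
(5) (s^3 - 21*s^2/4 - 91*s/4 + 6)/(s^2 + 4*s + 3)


(1) = (g - 3)/(g - 5)
(2) = (v + 4)/(v + 5)
(3) = (k + sqrt(2))/(k + 7*sqrt(2))
(4) = (l + 6)/l
(5) = (4*s^2 - 33*s + 8)/(4*s + 4)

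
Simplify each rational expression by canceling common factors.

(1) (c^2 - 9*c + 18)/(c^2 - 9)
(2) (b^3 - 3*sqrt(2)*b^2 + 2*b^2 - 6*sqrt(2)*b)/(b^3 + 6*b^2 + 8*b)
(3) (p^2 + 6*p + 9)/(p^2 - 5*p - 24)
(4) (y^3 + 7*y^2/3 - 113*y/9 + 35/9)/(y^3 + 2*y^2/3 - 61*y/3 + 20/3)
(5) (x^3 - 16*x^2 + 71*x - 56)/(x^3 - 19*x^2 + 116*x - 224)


(1) = (c - 6)/(c + 3)
(2) = (b - 3*sqrt(2))/(b + 4)
(3) = (p + 3)/(p - 8)
(4) = (3*y - 7)/(3*y - 12)
(5) = (x - 1)/(x - 4)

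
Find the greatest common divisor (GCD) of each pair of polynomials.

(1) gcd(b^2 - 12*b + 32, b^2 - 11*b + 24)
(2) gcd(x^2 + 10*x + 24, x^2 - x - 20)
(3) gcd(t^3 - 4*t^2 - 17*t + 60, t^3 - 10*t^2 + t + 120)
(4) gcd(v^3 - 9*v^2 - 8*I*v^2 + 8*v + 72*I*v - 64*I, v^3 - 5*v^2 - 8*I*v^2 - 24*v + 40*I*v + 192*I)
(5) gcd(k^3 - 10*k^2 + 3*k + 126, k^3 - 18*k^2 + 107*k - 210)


(1) = b - 8
(2) = x + 4
(3) = t - 5
(4) = v^2 + v*(-8 - 8*I) + 64*I
(5) = k^2 - 13*k + 42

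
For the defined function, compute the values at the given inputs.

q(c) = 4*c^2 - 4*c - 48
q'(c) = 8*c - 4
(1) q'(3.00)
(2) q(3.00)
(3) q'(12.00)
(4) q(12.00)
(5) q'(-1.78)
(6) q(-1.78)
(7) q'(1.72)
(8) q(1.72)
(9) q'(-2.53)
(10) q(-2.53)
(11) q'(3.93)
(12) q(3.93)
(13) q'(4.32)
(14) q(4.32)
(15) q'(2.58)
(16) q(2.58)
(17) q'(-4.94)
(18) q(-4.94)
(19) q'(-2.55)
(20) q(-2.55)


(1) = 20.00
(2) = -24.00
(3) = 92.00
(4) = 480.00
(5) = -18.24
(6) = -28.21
(7) = 9.76
(8) = -43.05
(9) = -24.24
(10) = -12.28
(11) = 27.44
(12) = -1.94
(13) = 30.56
(14) = 9.37
(15) = 16.64
(16) = -31.69
(17) = -43.52
(18) = 69.37
(19) = -24.40
(20) = -11.79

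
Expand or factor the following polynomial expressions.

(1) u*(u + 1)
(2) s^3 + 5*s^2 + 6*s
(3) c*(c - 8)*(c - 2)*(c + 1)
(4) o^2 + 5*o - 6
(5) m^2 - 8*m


(1) = u^2 + u
(2) = s*(s + 2)*(s + 3)
(3) = c^4 - 9*c^3 + 6*c^2 + 16*c
(4) = (o - 1)*(o + 6)
(5) = m*(m - 8)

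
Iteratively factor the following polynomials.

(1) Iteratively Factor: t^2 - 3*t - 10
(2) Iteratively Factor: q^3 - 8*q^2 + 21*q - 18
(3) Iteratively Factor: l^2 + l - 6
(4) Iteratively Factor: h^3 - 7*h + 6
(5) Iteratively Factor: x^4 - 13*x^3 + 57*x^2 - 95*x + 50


(1) = (t - 5)*(t + 2)
(2) = (q - 2)*(q^2 - 6*q + 9) = (q - 3)*(q - 2)*(q - 3)
(3) = (l - 2)*(l + 3)
(4) = (h + 3)*(h^2 - 3*h + 2) = (h - 1)*(h + 3)*(h - 2)
(5) = (x - 2)*(x^3 - 11*x^2 + 35*x - 25) = (x - 2)*(x - 1)*(x^2 - 10*x + 25) = (x - 5)*(x - 2)*(x - 1)*(x - 5)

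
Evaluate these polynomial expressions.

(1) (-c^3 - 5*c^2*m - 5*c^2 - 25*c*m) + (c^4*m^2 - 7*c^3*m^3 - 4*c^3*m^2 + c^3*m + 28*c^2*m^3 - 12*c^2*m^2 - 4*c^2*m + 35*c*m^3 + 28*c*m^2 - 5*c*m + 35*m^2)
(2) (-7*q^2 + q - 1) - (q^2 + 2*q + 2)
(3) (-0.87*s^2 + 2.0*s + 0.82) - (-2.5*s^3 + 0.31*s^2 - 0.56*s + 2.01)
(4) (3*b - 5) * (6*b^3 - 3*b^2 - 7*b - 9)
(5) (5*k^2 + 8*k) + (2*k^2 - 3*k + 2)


(1) = c^4*m^2 - 7*c^3*m^3 - 4*c^3*m^2 + c^3*m - c^3 + 28*c^2*m^3 - 12*c^2*m^2 - 9*c^2*m - 5*c^2 + 35*c*m^3 + 28*c*m^2 - 30*c*m + 35*m^2
(2) = -8*q^2 - q - 3
(3) = 2.5*s^3 - 1.18*s^2 + 2.56*s - 1.19
(4) = 18*b^4 - 39*b^3 - 6*b^2 + 8*b + 45
(5) = 7*k^2 + 5*k + 2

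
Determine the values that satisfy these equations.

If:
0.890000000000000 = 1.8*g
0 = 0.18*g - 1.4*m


Then:
g = 0.49
m = 0.06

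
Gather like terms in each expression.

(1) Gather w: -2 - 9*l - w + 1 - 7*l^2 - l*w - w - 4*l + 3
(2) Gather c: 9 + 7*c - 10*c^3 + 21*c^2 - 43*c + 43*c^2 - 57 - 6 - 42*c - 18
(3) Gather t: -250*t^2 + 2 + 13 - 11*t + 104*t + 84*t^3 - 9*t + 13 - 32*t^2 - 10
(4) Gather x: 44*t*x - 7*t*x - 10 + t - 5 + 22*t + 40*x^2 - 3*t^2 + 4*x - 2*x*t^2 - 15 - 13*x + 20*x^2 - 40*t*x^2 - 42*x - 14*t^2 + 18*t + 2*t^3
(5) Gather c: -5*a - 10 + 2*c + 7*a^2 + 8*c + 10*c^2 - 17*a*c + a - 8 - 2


(1) = -7*l^2 - 13*l + w*(-l - 2) + 2
(2) = -10*c^3 + 64*c^2 - 78*c - 72
(3) = 84*t^3 - 282*t^2 + 84*t + 18
(4) = 2*t^3 - 17*t^2 + 41*t + x^2*(60 - 40*t) + x*(-2*t^2 + 37*t - 51) - 30
(5) = 7*a^2 - 4*a + 10*c^2 + c*(10 - 17*a) - 20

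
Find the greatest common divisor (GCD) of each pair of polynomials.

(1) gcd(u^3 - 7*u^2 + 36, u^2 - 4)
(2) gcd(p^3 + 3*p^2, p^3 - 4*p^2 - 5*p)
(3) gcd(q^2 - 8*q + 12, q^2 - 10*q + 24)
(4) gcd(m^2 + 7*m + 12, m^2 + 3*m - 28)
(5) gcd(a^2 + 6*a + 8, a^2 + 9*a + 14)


(1) = gcd((u - 6)*(u - 3)*(u + 2), (u - 2)*(u + 2)) = u + 2
(2) = p
(3) = q - 6
(4) = 1
(5) = a + 2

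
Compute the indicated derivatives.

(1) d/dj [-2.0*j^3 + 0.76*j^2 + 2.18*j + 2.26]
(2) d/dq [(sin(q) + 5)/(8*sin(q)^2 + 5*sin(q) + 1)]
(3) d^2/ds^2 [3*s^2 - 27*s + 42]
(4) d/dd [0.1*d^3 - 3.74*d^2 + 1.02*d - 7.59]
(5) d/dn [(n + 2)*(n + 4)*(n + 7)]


(1) = -6.0*j^2 + 1.52*j + 2.18
(2) = 4*(-20*sin(q) + cos(2*q) - 7)*cos(q)/(8*sin(q)^2 + 5*sin(q) + 1)^2
(3) = 6
(4) = 0.3*d^2 - 7.48*d + 1.02
(5) = 3*n^2 + 26*n + 50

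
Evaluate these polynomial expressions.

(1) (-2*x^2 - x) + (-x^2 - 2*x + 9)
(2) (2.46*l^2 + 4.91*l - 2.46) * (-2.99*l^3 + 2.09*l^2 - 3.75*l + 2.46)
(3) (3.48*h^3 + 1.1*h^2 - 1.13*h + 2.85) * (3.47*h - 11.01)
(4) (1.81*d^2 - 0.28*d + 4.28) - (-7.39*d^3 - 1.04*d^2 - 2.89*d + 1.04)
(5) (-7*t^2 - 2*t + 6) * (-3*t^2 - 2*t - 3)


(1) = -3*x^2 - 3*x + 9
(2) = -7.3554*l^5 - 9.5395*l^4 + 8.3923*l^3 - 17.5023*l^2 + 21.3036*l - 6.0516
(3) = 12.0756*h^4 - 34.4978*h^3 - 16.0321*h^2 + 22.3308*h - 31.3785
(4) = 7.39*d^3 + 2.85*d^2 + 2.61*d + 3.24
(5) = 21*t^4 + 20*t^3 + 7*t^2 - 6*t - 18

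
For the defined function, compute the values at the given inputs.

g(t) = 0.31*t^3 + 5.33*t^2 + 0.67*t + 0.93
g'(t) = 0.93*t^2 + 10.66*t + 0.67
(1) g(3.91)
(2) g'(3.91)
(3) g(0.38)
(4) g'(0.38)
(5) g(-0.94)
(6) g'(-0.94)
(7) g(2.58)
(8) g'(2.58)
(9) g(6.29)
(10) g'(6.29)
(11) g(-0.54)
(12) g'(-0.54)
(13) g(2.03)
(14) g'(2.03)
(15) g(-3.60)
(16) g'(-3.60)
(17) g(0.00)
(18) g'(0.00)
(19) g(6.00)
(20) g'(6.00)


(1) = 103.57
(2) = 56.57
(3) = 1.97
(4) = 4.86
(5) = 4.75
(6) = -8.53
(7) = 43.46
(8) = 34.36
(9) = 293.17
(10) = 104.52
(11) = 2.07
(12) = -4.82
(13) = 26.85
(14) = 26.14
(15) = 53.13
(16) = -25.65
(17) = 0.93
(18) = 0.67
(19) = 263.79
(20) = 98.11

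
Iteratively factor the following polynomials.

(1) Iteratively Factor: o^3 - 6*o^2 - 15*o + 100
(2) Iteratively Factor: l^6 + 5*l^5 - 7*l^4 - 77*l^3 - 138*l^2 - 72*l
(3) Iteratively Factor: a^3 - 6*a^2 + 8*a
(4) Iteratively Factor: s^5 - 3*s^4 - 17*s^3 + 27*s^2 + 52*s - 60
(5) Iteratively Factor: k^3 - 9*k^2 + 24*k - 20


(1) = (o - 5)*(o^2 - o - 20) = (o - 5)^2*(o + 4)
(2) = (l + 3)*(l^5 + 2*l^4 - 13*l^3 - 38*l^2 - 24*l) = (l + 2)*(l + 3)*(l^4 - 13*l^2 - 12*l) = (l + 2)*(l + 3)^2*(l^3 - 3*l^2 - 4*l) = (l - 4)*(l + 2)*(l + 3)^2*(l^2 + l) = l*(l - 4)*(l + 2)*(l + 3)^2*(l + 1)
(3) = (a - 2)*(a^2 - 4*a) = (a - 4)*(a - 2)*(a)
(4) = (s + 3)*(s^4 - 6*s^3 + s^2 + 24*s - 20) = (s + 2)*(s + 3)*(s^3 - 8*s^2 + 17*s - 10) = (s - 1)*(s + 2)*(s + 3)*(s^2 - 7*s + 10) = (s - 5)*(s - 1)*(s + 2)*(s + 3)*(s - 2)
(5) = (k - 2)*(k^2 - 7*k + 10) = (k - 5)*(k - 2)*(k - 2)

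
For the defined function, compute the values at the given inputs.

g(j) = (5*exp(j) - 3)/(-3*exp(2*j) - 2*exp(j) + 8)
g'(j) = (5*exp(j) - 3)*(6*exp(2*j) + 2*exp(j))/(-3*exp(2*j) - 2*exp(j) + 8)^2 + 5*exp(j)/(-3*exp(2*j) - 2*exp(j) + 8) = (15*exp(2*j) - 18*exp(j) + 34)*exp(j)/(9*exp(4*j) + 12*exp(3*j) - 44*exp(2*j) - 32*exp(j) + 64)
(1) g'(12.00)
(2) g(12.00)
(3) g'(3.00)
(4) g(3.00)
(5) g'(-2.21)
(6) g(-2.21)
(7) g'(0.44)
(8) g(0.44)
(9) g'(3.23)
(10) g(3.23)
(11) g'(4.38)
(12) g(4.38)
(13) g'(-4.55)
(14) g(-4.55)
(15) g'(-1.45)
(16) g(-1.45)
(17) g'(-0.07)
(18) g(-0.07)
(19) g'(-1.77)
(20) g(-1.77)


(1) = 0.00
(2) = -0.00
(3) = 0.07
(4) = -0.08
(5) = 0.06
(6) = -0.32
(7) = 11.99
(8) = -2.04
(9) = 0.06
(10) = -0.06
(11) = 0.02
(12) = -0.02
(13) = 0.01
(14) = -0.37
(15) = 0.13
(16) = -0.25
(17) = 2.27
(18) = 0.47
(19) = 0.09
(20) = -0.28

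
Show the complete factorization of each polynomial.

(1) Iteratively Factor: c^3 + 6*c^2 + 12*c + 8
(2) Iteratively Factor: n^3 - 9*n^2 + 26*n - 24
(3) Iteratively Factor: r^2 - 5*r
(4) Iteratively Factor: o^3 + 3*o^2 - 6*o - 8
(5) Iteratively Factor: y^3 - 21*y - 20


(1) = (c + 2)*(c^2 + 4*c + 4) = (c + 2)^2*(c + 2)
(2) = (n - 3)*(n^2 - 6*n + 8) = (n - 3)*(n - 2)*(n - 4)
(3) = (r - 5)*(r)
(4) = (o - 2)*(o^2 + 5*o + 4) = (o - 2)*(o + 4)*(o + 1)
(5) = (y + 1)*(y^2 - y - 20) = (y - 5)*(y + 1)*(y + 4)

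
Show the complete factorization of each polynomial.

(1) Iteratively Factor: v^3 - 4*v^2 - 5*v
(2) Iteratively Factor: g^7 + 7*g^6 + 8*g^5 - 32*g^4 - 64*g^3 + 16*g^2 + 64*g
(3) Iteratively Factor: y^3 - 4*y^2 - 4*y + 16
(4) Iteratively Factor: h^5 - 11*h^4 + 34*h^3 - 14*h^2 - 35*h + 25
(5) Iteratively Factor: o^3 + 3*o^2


(1) = (v + 1)*(v^2 - 5*v) = v*(v + 1)*(v - 5)
(2) = (g - 2)*(g^6 + 9*g^5 + 26*g^4 + 20*g^3 - 24*g^2 - 32*g) = (g - 2)*(g + 2)*(g^5 + 7*g^4 + 12*g^3 - 4*g^2 - 16*g) = (g - 2)*(g + 2)^2*(g^4 + 5*g^3 + 2*g^2 - 8*g) = (g - 2)*(g - 1)*(g + 2)^2*(g^3 + 6*g^2 + 8*g) = (g - 2)*(g - 1)*(g + 2)^2*(g + 4)*(g^2 + 2*g) = (g - 2)*(g - 1)*(g + 2)^3*(g + 4)*(g)
(3) = (y - 4)*(y^2 - 4) = (y - 4)*(y - 2)*(y + 2)
(4) = (h - 5)*(h^4 - 6*h^3 + 4*h^2 + 6*h - 5) = (h - 5)*(h - 1)*(h^3 - 5*h^2 - h + 5) = (h - 5)*(h - 1)*(h + 1)*(h^2 - 6*h + 5) = (h - 5)^2*(h - 1)*(h + 1)*(h - 1)
(5) = (o + 3)*(o^2) = o*(o + 3)*(o)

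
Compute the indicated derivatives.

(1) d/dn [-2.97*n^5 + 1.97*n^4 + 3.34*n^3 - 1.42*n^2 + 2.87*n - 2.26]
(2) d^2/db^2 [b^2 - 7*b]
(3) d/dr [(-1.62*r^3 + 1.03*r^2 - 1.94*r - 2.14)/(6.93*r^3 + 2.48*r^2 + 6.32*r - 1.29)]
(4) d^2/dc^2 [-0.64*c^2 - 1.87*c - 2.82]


(1) = -14.85*n^4 + 7.88*n^3 + 10.02*n^2 - 2.84*n + 2.87
(2) = 2
(3) = (-11.1555*r^4 + 6.4116*r^3 + 62.0808*r^2 + 7.957*r + 16.0274)/(48.0249*r^6 + 34.3728*r^5 + 93.7456*r^4 + 13.4678*r^3 + 33.544*r^2 - 16.3056*r + 1.6641)
(4) = -1.28000000000000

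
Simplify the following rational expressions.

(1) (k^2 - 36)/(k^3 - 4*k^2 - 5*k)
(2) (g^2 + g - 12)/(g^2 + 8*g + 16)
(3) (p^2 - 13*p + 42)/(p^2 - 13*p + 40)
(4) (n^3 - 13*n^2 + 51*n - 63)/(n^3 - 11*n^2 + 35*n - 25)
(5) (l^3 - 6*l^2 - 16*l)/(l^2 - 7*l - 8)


(1) = (k^2 - 36)/(k^3 - 4*k^2 - 5*k)
(2) = (g - 3)/(g + 4)
(3) = (p^2 - 13*p + 42)/(p^2 - 13*p + 40)
(4) = (n^3 - 13*n^2 + 51*n - 63)/(n^3 - 11*n^2 + 35*n - 25)
(5) = (l^2 + 2*l)/(l + 1)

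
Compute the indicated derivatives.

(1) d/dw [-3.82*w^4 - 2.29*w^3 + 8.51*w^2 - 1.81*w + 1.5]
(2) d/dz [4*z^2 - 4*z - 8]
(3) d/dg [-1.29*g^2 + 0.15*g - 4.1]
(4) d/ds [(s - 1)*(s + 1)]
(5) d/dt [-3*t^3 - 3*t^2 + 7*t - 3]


(1) = -15.28*w^3 - 6.87*w^2 + 17.02*w - 1.81
(2) = 8*z - 4
(3) = 0.15 - 2.58*g
(4) = 2*s
(5) = -9*t^2 - 6*t + 7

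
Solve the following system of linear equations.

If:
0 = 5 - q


Then:
q = 5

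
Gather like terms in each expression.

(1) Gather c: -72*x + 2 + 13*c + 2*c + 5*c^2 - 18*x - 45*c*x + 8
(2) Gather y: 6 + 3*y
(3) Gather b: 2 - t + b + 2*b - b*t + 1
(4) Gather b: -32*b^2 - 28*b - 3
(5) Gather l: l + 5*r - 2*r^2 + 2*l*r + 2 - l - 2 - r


(1) = 5*c^2 + c*(15 - 45*x) - 90*x + 10
(2) = 3*y + 6
(3) = b*(3 - t) - t + 3
(4) = -32*b^2 - 28*b - 3
(5) = 2*l*r - 2*r^2 + 4*r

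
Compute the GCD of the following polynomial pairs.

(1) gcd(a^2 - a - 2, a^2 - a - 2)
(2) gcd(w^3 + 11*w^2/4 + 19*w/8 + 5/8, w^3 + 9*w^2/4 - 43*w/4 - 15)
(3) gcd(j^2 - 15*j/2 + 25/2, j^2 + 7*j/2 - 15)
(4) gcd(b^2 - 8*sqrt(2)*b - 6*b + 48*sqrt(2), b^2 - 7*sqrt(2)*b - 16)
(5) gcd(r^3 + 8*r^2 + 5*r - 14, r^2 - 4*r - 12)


(1) = gcd((a - 2)*(a + 1), (a - 2)*(a + 1)) = a^2 - a - 2
(2) = w + 5/4
(3) = j - 5/2
(4) = gcd((b - 6)*(b - 8*sqrt(2)), (b - 8*sqrt(2))*(b + sqrt(2))) = b - 8*sqrt(2)
(5) = gcd((r - 1)*(r + 2)*(r + 7), (r - 6)*(r + 2)) = r + 2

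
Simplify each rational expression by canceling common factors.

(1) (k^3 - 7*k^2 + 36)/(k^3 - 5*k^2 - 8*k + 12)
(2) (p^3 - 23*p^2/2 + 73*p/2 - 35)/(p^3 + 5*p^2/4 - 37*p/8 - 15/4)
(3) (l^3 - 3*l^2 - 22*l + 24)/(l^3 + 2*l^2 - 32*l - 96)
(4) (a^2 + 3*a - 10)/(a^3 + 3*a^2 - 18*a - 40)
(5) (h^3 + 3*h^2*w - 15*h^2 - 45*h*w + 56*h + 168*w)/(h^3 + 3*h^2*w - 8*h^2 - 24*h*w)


(1) = (k - 3)/(k - 1)
(2) = (8*p^2 - 76*p + 140)/(8*p^2 + 26*p + 15)
(3) = (l - 1)/(l + 4)
(4) = (a - 2)/(a^2 - 2*a - 8)
(5) = (h - 7)/h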